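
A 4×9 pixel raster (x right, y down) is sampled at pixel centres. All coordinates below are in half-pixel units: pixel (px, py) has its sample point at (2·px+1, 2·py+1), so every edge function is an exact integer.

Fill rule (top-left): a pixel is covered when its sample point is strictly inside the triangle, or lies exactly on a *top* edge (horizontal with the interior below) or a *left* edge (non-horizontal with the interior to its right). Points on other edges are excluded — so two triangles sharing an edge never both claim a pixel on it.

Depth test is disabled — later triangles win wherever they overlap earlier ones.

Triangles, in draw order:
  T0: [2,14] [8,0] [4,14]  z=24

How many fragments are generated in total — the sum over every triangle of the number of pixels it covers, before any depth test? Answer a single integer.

T0:
  2·area = 28
  edge (2, 14)→(8, 0): d=(6,-14) top-left  bias=+0
  edge (8, 0)→(4, 14): d=(-4,14) right/bottom  bias=-1
  edge (4, 14)→(2, 14): d=(-2,0) right/bottom  bias=-1
    (3,1)@(7, 3): e=[4,2,22] → █
    (3,2)@(7, 5): e=[16,-6,18] → ·
    (2,3)@(5, 7): e=[0,14,14] → █  [on edge]
    (3,3)@(7, 7): e=[28,-14,14] → ·
    (2,4)@(5, 9): e=[12,6,10] → █
    (3,4)@(7, 9): e=[40,-22,10] → ·
    (2,5)@(5, 11): e=[24,-2,6] → ·
    (1,6)@(3, 13): e=[8,18,2] → █
    (2,6)@(5, 13): e=[36,-10,2] → ·
    (1,7)@(3, 15): e=[20,10,-2] → ·
  covered (4 px):
    · · · ·
    · · · █
    · · · ·
    · · █ ·
    · · █ ·
    · · · ·
    · █ · ·
    · · · ·
    · · · ·

Result: 4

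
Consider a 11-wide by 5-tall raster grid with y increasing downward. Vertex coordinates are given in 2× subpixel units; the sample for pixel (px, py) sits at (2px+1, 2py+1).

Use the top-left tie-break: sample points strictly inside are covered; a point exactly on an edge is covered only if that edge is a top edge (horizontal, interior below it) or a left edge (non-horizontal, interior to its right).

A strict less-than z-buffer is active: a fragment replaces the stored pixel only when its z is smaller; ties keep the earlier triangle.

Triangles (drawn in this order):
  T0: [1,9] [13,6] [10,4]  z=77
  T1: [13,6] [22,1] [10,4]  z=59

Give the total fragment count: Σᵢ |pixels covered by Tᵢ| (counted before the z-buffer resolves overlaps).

T0:
  2·area = 33  (B↔C swapped to make it positive)
  edge (1, 9)→(10, 4): d=(9,-5) top-left  bias=+0
  edge (10, 4)→(13, 6): d=(3,2) right/bottom  bias=-1
  edge (13, 6)→(1, 9): d=(-12,3) right/bottom  bias=-1
    (4,2)@(9, 5): e=[4,5,24] → #
    (5,2)@(11, 5): e=[14,1,18] → #
    (6,2)@(13, 5): e=[24,-3,12] → ·
    (8,2)@(17, 5): e=[44,-11,0] → ·  [on edge]
    (2,3)@(5, 7): e=[2,19,12] → #
    (3,3)@(7, 7): e=[12,15,6] → #
    (4,3)@(9, 7): e=[22,11,0] → ·  [on edge]
    (5,3)@(11, 7): e=[32,7,-6] → ·
    (0,4)@(1, 9): e=[0,33,0] → ·  [on edge]
    (2,4)@(5, 9): e=[20,25,-12] → ·
    (3,4)@(7, 9): e=[30,21,-18] → ·
  covered (4 px):
    · · · · · · · · · · ·
    · · · · · · · · · · ·
    · · · · # # · · · · ·
    · · # # · · · · · · ·
    · · · · · · · · · · ·
T1:
  2·area = 33  (B↔C swapped to make it positive)
  edge (13, 6)→(10, 4): d=(-3,-2) top-left  bias=+0
  edge (10, 4)→(22, 1): d=(12,-3) top-left  bias=+0
  edge (22, 1)→(13, 6): d=(-9,5) right/bottom  bias=-1
    (7,1)@(15, 3): e=[13,3,17] → #
    (8,1)@(17, 3): e=[17,9,7] → #
    (9,1)@(19, 3): e=[21,15,-3] → ·
    (6,2)@(13, 5): e=[3,21,9] → #
    (7,2)@(15, 5): e=[7,27,-1] → ·
    (8,2)@(17, 5): e=[11,33,-11] → ·
    (6,3)@(13, 7): e=[-3,45,-9] → ·
  covered (3 px):
    · · · · · · · · · · ·
    · · · · · · · # # · ·
    · · · · · · # · · · ·
    · · · · · · · · · · ·
    · · · · · · · · · · ·

Result: 7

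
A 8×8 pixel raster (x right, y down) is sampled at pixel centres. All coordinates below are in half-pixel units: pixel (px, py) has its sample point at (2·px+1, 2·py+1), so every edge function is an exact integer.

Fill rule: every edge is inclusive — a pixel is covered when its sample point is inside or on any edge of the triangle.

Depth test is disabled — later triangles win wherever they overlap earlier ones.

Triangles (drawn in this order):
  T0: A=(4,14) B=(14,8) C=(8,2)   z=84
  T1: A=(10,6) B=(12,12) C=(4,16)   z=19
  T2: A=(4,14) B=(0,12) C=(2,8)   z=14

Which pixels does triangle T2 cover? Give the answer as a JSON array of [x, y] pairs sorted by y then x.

T0:
  2·area = 96  (B↔C swapped to make it positive)
  edge (4, 14)→(8, 2): d=(4,-12) inclusive
  edge (8, 2)→(14, 8): d=(6,6) inclusive
  edge (14, 8)→(4, 14): d=(-10,6) inclusive
    (3,0)@(7, 1): e=[-16,0,112] → ·  [on edge]
    (4,1)@(9, 3): e=[16,0,80] → #  [on edge]
    (5,1)@(11, 3): e=[40,-12,68] → ·
    (3,2)@(7, 5): e=[0,24,72] → #  [on edge]
    (5,2)@(11, 5): e=[48,0,48] → #  [on edge]
    (6,2)@(13, 5): e=[72,-12,36] → ·
    (3,3)@(7, 7): e=[8,36,52] → #
    (6,3)@(13, 7): e=[80,0,16] → #  [on edge]
    (7,3)@(15, 7): e=[104,-12,4] → ·
    (3,4)@(7, 9): e=[16,48,32] → #
    (6,4)@(13, 9): e=[88,12,-4] → ·
    (7,4)@(15, 9): e=[112,0,-16] → ·  [on edge]
    (2,5)@(5, 11): e=[0,72,24] → #  [on edge]
    (4,5)@(9, 11): e=[48,48,0] → #  [on edge]
  covered (15 px):
    · · · · · · · ·
    · · · · # · · ·
    · · · # # # · ·
    · · · # # # # ·
    · · · # # # · ·
    · · # # # · · ·
    · · # · · · · ·
    · · · · · · · ·
T1:
  2·area = 56
  edge (10, 6)→(12, 12): d=(2,6) inclusive
  edge (12, 12)→(4, 16): d=(-8,4) inclusive
  edge (4, 16)→(10, 6): d=(6,-10) inclusive
    (6,0)@(13, 1): e=[-28,84,0] → ·  [on edge]
    (4,1)@(9, 3): e=[0,84,-28] → ·  [on edge]
    (4,4)@(9, 9): e=[12,36,8] → #
    (5,4)@(11, 9): e=[0,28,28] → #  [on edge]
    (6,4)@(13, 9): e=[-12,20,48] → ·
    (3,5)@(7, 11): e=[28,28,0] → #  [on edge]
    (6,5)@(13, 11): e=[-8,4,60] → ·
    (3,6)@(7, 13): e=[32,12,12] → #
    (5,6)@(11, 13): e=[8,-4,52] → ·
    (2,7)@(5, 15): e=[48,4,4] → #
    (3,7)@(7, 15): e=[36,-4,24] → ·
    (4,7)@(9, 15): e=[24,-12,44] → ·
    (6,7)@(13, 15): e=[0,-28,84] → ·  [on edge]
  covered (8 px):
    · · · · · · · ·
    · · · · · · · ·
    · · · · · · · ·
    · · · · · · · ·
    · · · · # # · ·
    · · · # # # · ·
    · · · # # · · ·
    · · # · · · · ·
T2:
  2·area = 20
  edge (4, 14)→(0, 12): d=(-4,-2) inclusive
  edge (0, 12)→(2, 8): d=(2,-4) inclusive
  edge (2, 8)→(4, 14): d=(2,6) inclusive
    (0,2)@(1, 5): e=[30,-10,0] → ·  [on edge]
    (0,5)@(1, 11): e=[6,2,12] → #
    (1,5)@(3, 11): e=[10,10,0] → #  [on edge]
    (2,5)@(5, 11): e=[14,18,-12] → ·
    (0,6)@(1, 13): e=[-2,6,16] → ·
    (1,6)@(3, 13): e=[2,14,4] → #
    (2,6)@(5, 13): e=[6,22,-8] → ·
    (1,7)@(3, 15): e=[-6,18,8] → ·
  covered (3 px):
    · · · · · · · ·
    · · · · · · · ·
    · · · · · · · ·
    · · · · · · · ·
    · · · · · · · ·
    # # · · · · · ·
    · # · · · · · ·
    · · · · · · · ·

Answer: [[0,5],[1,5],[1,6]]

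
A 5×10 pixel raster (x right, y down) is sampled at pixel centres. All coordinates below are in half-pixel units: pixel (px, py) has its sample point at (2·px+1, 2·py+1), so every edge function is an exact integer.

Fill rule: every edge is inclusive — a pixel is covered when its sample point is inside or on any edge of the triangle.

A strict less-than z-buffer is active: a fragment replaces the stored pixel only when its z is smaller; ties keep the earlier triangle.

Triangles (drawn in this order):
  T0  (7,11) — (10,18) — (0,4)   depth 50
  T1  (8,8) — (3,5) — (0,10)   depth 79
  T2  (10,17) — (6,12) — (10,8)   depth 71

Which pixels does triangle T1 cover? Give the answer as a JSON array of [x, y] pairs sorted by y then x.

T0:
  2·area = 28
  edge (7, 11)→(10, 18): d=(3,7) inclusive
  edge (10, 18)→(0, 4): d=(-10,-14) inclusive
  edge (0, 4)→(7, 11): d=(7,7) inclusive
    (0,2)@(1, 5): e=[24,4,0] → █  [on edge]
    (1,2)@(3, 5): e=[10,32,-14] → ·
    (0,3)@(1, 7): e=[30,-16,14] → ·
    (1,3)@(3, 7): e=[16,12,0] → █  [on edge]
    (2,3)@(5, 7): e=[2,40,-14] → ·
    (1,4)@(3, 9): e=[22,-8,14] → ·
    (2,4)@(5, 9): e=[8,20,0] → █  [on edge]
    (3,4)@(7, 9): e=[-6,48,-14] → ·
    (2,5)@(5, 11): e=[14,0,14] → █  [on edge]
    (3,5)@(7, 11): e=[0,28,0] → █  [on edge]
    (4,5)@(9, 11): e=[-14,56,-14] → ·
    (2,6)@(5, 13): e=[20,-20,28] → ·
    (4,6)@(9, 13): e=[-8,36,0] → ·  [on edge]
  covered (6 px):
    · · · · ·
    · · · · ·
    █ · · · ·
    · █ · · ·
    · · █ · ·
    · · █ █ ·
    · · · █ ·
    · · · · ·
    · · · · ·
    · · · · ·
T1:
  2·area = 34  (B↔C swapped to make it positive)
  edge (8, 8)→(0, 10): d=(-8,2) inclusive
  edge (0, 10)→(3, 5): d=(3,-5) inclusive
  edge (3, 5)→(8, 8): d=(5,3) inclusive
    (1,2)@(3, 5): e=[34,0,0] → █  [on edge]
    (2,2)@(5, 5): e=[30,10,-6] → ·
    (1,3)@(3, 7): e=[18,6,10] → █
    (2,3)@(5, 7): e=[14,16,4] → █
    (3,3)@(7, 7): e=[10,26,-2] → ·
    (0,4)@(1, 9): e=[6,2,26] → █
    (2,4)@(5, 9): e=[-2,22,14] → ·
    (0,5)@(1, 11): e=[-10,8,36] → ·
    (1,5)@(3, 11): e=[-14,18,30] → ·
  covered (5 px):
    · · · · ·
    · · · · ·
    · █ · · ·
    · █ █ · ·
    █ █ · · ·
    · · · · ·
    · · · · ·
    · · · · ·
    · · · · ·
    · · · · ·
T2:
  2·area = 36
  edge (10, 17)→(6, 12): d=(-4,-5) inclusive
  edge (6, 12)→(10, 8): d=(4,-4) inclusive
  edge (10, 8)→(10, 17): d=(0,9) inclusive
    (4,4)@(9, 9): e=[27,0,9] → █  [on edge]
    (3,5)@(7, 11): e=[9,0,27] → █  [on edge]
    (2,6)@(5, 13): e=[-9,0,45] → ·  [on edge]
    (3,6)@(7, 13): e=[1,8,27] → █
    (1,7)@(3, 15): e=[-27,0,63] → ·  [on edge]
    (3,7)@(7, 15): e=[-7,16,27] → ·
    (4,7)@(9, 15): e=[3,24,9] → █
    (0,8)@(1, 17): e=[-45,0,81] → ·  [on edge]
    (4,8)@(9, 17): e=[-5,32,9] → ·
  covered (6 px):
    · · · · ·
    · · · · ·
    · · · · ·
    · · · · ·
    · · · · █
    · · · █ █
    · · · █ █
    · · · · █
    · · · · ·
    · · · · ·

Answer: [[1,2],[1,3],[2,3],[0,4],[1,4]]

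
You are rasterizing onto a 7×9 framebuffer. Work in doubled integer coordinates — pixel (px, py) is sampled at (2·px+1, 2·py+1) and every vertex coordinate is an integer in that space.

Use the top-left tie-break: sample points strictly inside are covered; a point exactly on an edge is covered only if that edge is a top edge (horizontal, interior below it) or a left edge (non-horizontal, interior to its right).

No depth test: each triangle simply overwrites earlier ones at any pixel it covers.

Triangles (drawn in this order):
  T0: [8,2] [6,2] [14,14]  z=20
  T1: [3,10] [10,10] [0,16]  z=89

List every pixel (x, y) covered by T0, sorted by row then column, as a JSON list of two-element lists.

T0:
  2·area = 24  (B↔C swapped to make it positive)
  edge (8, 2)→(14, 14): d=(6,12) right/bottom  bias=-1
  edge (14, 14)→(6, 2): d=(-8,-12) top-left  bias=+0
  edge (6, 2)→(8, 2): d=(2,0) top-left  bias=+0
    (3,1)@(7, 3): e=[18,4,2] → #
    (4,1)@(9, 3): e=[-6,28,2] → ·
    (3,2)@(7, 5): e=[30,-12,6] → ·
    (4,2)@(9, 5): e=[6,12,6] → #
    (5,2)@(11, 5): e=[-18,36,6] → ·
    (4,3)@(9, 7): e=[18,-4,10] → ·
    (5,4)@(11, 9): e=[6,4,14] → #
    (6,4)@(13, 9): e=[-18,28,14] → ·
    (5,5)@(11, 11): e=[18,-12,18] → ·
  covered (3 px):
    · · · · · · ·
    · · · # · · ·
    · · · · # · ·
    · · · · · · ·
    · · · · · # ·
    · · · · · · ·
    · · · · · · ·
    · · · · · · ·
    · · · · · · ·
T1:
  2·area = 42
  edge (3, 10)→(10, 10): d=(7,0) top-left  bias=+0
  edge (10, 10)→(0, 16): d=(-10,6) right/bottom  bias=-1
  edge (0, 16)→(3, 10): d=(3,-6) top-left  bias=+0
    (1,5)@(3, 11): e=[7,32,3] → #
    (2,5)@(5, 11): e=[7,20,15] → #
    (3,5)@(7, 11): e=[7,8,27] → #
    (4,5)@(9, 11): e=[7,-4,39] → ·
    (1,6)@(3, 13): e=[21,12,9] → #
    (2,6)@(5, 13): e=[21,0,21] → ·  [on edge]
    (3,6)@(7, 13): e=[21,-12,33] → ·
    (0,7)@(1, 15): e=[35,4,3] → #
    (1,7)@(3, 15): e=[35,-8,15] → ·
    (0,8)@(1, 17): e=[49,-16,9] → ·
  covered (5 px):
    · · · · · · ·
    · · · · · · ·
    · · · · · · ·
    · · · · · · ·
    · · · · · · ·
    · # # # · · ·
    · # · · · · ·
    # · · · · · ·
    · · · · · · ·

Result: [[3,1],[4,2],[5,4]]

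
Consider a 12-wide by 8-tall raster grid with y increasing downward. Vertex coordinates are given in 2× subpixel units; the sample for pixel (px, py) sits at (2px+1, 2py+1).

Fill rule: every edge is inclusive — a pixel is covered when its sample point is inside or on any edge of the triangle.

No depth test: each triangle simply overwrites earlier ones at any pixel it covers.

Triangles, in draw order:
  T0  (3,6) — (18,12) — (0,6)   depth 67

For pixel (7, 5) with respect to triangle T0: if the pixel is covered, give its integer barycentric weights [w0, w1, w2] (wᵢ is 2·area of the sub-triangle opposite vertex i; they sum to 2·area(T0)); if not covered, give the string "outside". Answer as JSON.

T0:
  2·area = 18
  edge (3, 6)→(18, 12): d=(15,6) inclusive
  edge (18, 12)→(0, 6): d=(-18,-6) inclusive
  edge (0, 6)→(3, 6): d=(3,0) inclusive
    (1,3)@(3, 7): e=[15,0,3] → █  [on edge]
    (2,3)@(5, 7): e=[3,12,3] → █
    (3,3)@(7, 7): e=[-9,24,3] → ·
    (1,4)@(3, 9): e=[45,-36,9] → ·
    (2,4)@(5, 9): e=[33,-24,9] → ·
    (4,4)@(9, 9): e=[9,0,9] → █  [on edge]
    (5,4)@(11, 9): e=[-3,12,9] → ·
    (4,5)@(9, 11): e=[39,-36,15] → ·
    (7,5)@(15, 11): e=[3,0,15] → █  [on edge]
    (8,5)@(17, 11): e=[-9,12,15] → ·
    (7,6)@(15, 13): e=[33,-36,21] → ·
    (10,6)@(21, 13): e=[-3,0,21] → ·  [on edge]
  covered (4 px):
    · · · · · · · · · · · ·
    · · · · · · · · · · · ·
    · · · · · · · · · · · ·
    · █ █ · · · · · · · · ·
    · · · · █ · · · · · · ·
    · · · · · · · █ · · · ·
    · · · · · · · · · · · ·
    · · · · · · · · · · · ·

Result: [0,15,3]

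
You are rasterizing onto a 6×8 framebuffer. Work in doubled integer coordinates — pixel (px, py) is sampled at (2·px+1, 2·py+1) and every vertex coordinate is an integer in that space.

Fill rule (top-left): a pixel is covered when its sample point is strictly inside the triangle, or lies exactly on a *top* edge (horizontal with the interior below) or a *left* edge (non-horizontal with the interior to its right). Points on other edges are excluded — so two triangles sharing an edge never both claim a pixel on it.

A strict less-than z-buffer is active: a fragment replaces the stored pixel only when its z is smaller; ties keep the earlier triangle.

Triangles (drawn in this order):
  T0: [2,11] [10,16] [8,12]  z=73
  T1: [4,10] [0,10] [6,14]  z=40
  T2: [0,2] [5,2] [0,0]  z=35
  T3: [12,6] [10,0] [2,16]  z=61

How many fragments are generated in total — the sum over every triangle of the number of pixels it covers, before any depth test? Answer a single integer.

T0:
  2·area = 22  (B↔C swapped to make it positive)
  edge (2, 11)→(8, 12): d=(6,1) right/bottom  bias=-1
  edge (8, 12)→(10, 16): d=(2,4) right/bottom  bias=-1
  edge (10, 16)→(2, 11): d=(-8,-5) top-left  bias=+0
    (3,6)@(7, 13): e=[7,6,9] → █
    (4,6)@(9, 13): e=[5,-2,19] → ·
    (3,7)@(7, 15): e=[19,10,-7] → ·
    (4,7)@(9, 15): e=[17,2,3] → █
    (5,7)@(11, 15): e=[15,-6,13] → ·
  covered (2 px):
    · · · · · ·
    · · · · · ·
    · · · · · ·
    · · · · · ·
    · · · · · ·
    · · · · · ·
    · · · █ · ·
    · · · · █ ·
T1:
  2·area = 16  (B↔C swapped to make it positive)
  edge (4, 10)→(6, 14): d=(2,4) right/bottom  bias=-1
  edge (6, 14)→(0, 10): d=(-6,-4) top-left  bias=+0
  edge (0, 10)→(4, 10): d=(4,0) top-left  bias=+0
    (1,5)@(3, 11): e=[6,6,4] → █
    (2,5)@(5, 11): e=[-2,14,4] → ·
    (1,6)@(3, 13): e=[10,-6,12] → ·
    (2,6)@(5, 13): e=[2,2,12] → █
    (3,6)@(7, 13): e=[-6,10,12] → ·
    (2,7)@(5, 15): e=[6,-10,20] → ·
  covered (2 px):
    · · · · · ·
    · · · · · ·
    · · · · · ·
    · · · · · ·
    · · · · · ·
    · █ · · · ·
    · · █ · · ·
    · · · · · ·
T2:
  2·area = 10  (B↔C swapped to make it positive)
  edge (0, 2)→(0, 0): d=(0,-2) top-left  bias=+0
  edge (0, 0)→(5, 2): d=(5,2) right/bottom  bias=-1
  edge (5, 2)→(0, 2): d=(-5,0) right/bottom  bias=-1
    (0,0)@(1, 1): e=[2,3,5] → █
    (1,0)@(3, 1): e=[6,-1,5] → ·
    (0,1)@(1, 3): e=[2,13,-5] → ·
  covered (1 px):
    █ · · · · ·
    · · · · · ·
    · · · · · ·
    · · · · · ·
    · · · · · ·
    · · · · · ·
    · · · · · ·
    · · · · · ·
T3:
  2·area = 80  (B↔C swapped to make it positive)
  edge (12, 6)→(2, 16): d=(-10,10) right/bottom  bias=-1
  edge (2, 16)→(10, 0): d=(8,-16) top-left  bias=+0
  edge (10, 0)→(12, 6): d=(2,6) right/bottom  bias=-1
    (4,1)@(9, 3): e=[60,8,12] → █
    (5,1)@(11, 3): e=[40,40,0] → ·  [on edge]
    (4,2)@(9, 5): e=[40,24,16] → █
    (5,2)@(11, 5): e=[20,56,4] → █
    (3,3)@(7, 7): e=[40,8,32] → █
    (5,3)@(11, 7): e=[0,72,8] → ·  [on edge]
    (3,4)@(7, 9): e=[20,24,36] → █
    (4,4)@(9, 9): e=[0,56,24] → ·  [on edge]
    (2,5)@(5, 11): e=[20,8,52] → █
    (3,5)@(7, 11): e=[0,40,40] → ·  [on edge]
    (2,6)@(5, 13): e=[0,24,56] → ·  [on edge]
    (1,7)@(3, 15): e=[0,8,72] → ·  [on edge]
  covered (7 px):
    · · · · · ·
    · · · · █ ·
    · · · · █ █
    · · · █ █ ·
    · · · █ · ·
    · · █ · · ·
    · · · · · ·
    · · · · · ·

Result: 12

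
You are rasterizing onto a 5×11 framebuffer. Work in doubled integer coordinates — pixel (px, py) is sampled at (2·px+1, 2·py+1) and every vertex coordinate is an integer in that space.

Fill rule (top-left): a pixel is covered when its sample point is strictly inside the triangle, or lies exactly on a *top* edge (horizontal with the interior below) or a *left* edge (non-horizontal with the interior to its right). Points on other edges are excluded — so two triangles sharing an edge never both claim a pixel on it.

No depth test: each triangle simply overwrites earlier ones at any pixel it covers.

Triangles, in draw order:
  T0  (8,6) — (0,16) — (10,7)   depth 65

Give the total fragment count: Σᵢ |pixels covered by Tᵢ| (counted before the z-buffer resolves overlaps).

T0:
  2·area = 28  (B↔C swapped to make it positive)
  edge (8, 6)→(10, 7): d=(2,1) right/bottom  bias=-1
  edge (10, 7)→(0, 16): d=(-10,9) right/bottom  bias=-1
  edge (0, 16)→(8, 6): d=(8,-10) top-left  bias=+0
    (4,3)@(9, 7): e=[1,9,18] → █
    (3,4)@(7, 9): e=[7,7,14] → █
    (4,4)@(9, 9): e=[5,-11,34] → ·
    (2,5)@(5, 11): e=[13,5,10] → █
    (3,5)@(7, 11): e=[11,-13,30] → ·
    (1,6)@(3, 13): e=[19,3,6] → █
    (2,6)@(5, 13): e=[17,-15,26] → ·
    (0,7)@(1, 15): e=[25,1,2] → █
    (1,7)@(3, 15): e=[23,-17,22] → ·
    (0,8)@(1, 17): e=[29,-19,18] → ·
  covered (5 px):
    · · · · ·
    · · · · ·
    · · · · ·
    · · · · █
    · · · █ ·
    · · █ · ·
    · █ · · ·
    █ · · · ·
    · · · · ·
    · · · · ·
    · · · · ·

Answer: 5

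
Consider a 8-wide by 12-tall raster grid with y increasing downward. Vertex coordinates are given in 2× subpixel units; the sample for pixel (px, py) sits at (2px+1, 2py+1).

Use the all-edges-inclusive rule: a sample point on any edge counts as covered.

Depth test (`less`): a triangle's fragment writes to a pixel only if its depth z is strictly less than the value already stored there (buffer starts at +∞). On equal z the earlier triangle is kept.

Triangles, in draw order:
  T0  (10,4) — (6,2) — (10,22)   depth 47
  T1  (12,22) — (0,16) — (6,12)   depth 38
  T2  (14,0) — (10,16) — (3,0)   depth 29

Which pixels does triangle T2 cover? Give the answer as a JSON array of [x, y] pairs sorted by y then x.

T0:
  2·area = 72  (B↔C swapped to make it positive)
  edge (10, 4)→(10, 22): d=(0,18) inclusive
  edge (10, 22)→(6, 2): d=(-4,-20) inclusive
  edge (6, 2)→(10, 4): d=(4,2) inclusive
    (3,1)@(7, 3): e=[54,16,2] → █
    (4,1)@(9, 3): e=[18,56,-2] → ·
    (3,2)@(7, 5): e=[54,8,10] → █
    (4,2)@(9, 5): e=[18,48,6] → █
    (5,2)@(11, 5): e=[-18,88,2] → ·
    (3,3)@(7, 7): e=[54,0,18] → █  [on edge]
    (5,3)@(11, 7): e=[-18,80,10] → ·
    (3,4)@(7, 9): e=[54,-8,26] → ·
    (4,4)@(9, 9): e=[18,32,22] → █
    (5,4)@(11, 9): e=[-18,72,18] → ·
    (4,5)@(9, 11): e=[18,24,30] → █
    (5,5)@(11, 11): e=[-18,64,26] → ·
    (4,8)@(9, 17): e=[18,0,54] → █  [on edge]
  covered (10 px):
    · · · · · · · ·
    · · · █ · · · ·
    · · · █ █ · · ·
    · · · █ █ · · ·
    · · · · █ · · ·
    · · · · █ · · ·
    · · · · █ · · ·
    · · · · █ · · ·
    · · · · █ · · ·
    · · · · · · · ·
    · · · · · · · ·
    · · · · · · · ·
T1:
  2·area = 84
  edge (12, 22)→(0, 16): d=(-12,-6) inclusive
  edge (0, 16)→(6, 12): d=(6,-4) inclusive
  edge (6, 12)→(12, 22): d=(6,10) inclusive
    (1,3)@(3, 7): e=[126,-42,0] → ·  [on edge]
    (2,6)@(5, 13): e=[66,2,16] → █
    (3,6)@(7, 13): e=[78,10,-4] → ·
    (1,7)@(3, 15): e=[30,6,48] → █
    (3,7)@(7, 15): e=[54,22,8] → █
    (4,7)@(9, 15): e=[66,30,-12] → ·
    (1,8)@(3, 17): e=[6,18,60] → █
    (4,8)@(9, 17): e=[42,42,0] → █  [on edge]
    (5,8)@(11, 17): e=[54,50,-20] → ·
    (1,9)@(3, 19): e=[-18,30,72] → ·
    (2,9)@(5, 19): e=[-6,38,52] → ·
    (3,9)@(7, 19): e=[6,46,32] → █
  covered (11 px):
    · · · · · · · ·
    · · · · · · · ·
    · · · · · · · ·
    · · · · · · · ·
    · · · · · · · ·
    · · · · · · · ·
    · · █ · · · · ·
    · █ █ █ · · · ·
    · █ █ █ █ · · ·
    · · · █ █ · · ·
    · · · · · █ · ·
    · · · · · · · ·
T2:
  2·area = 176
  edge (14, 0)→(10, 16): d=(-4,16) inclusive
  edge (10, 16)→(3, 0): d=(-7,-16) inclusive
  edge (3, 0)→(14, 0): d=(11,0) inclusive
    (2,0)@(5, 1): e=[140,25,11] → █
    (3,0)@(7, 1): e=[108,57,11] → █
    (4,0)@(9, 1): e=[76,89,11] → █
    (5,0)@(11, 1): e=[44,121,11] → █
    (6,0)@(13, 1): e=[12,153,11] → █
    (7,0)@(15, 1): e=[-20,185,11] → ·
    (2,1)@(5, 3): e=[132,11,33] → █
    (7,1)@(15, 3): e=[-28,171,33] → ·
    (2,2)@(5, 5): e=[124,-3,55] → ·
    (3,2)@(7, 5): e=[92,29,55] → █
    (6,2)@(13, 5): e=[-4,125,55] → ·
    (3,3)@(7, 7): e=[84,15,77] → █
  covered (22 px):
    · · █ █ █ █ █ ·
    · · █ █ █ █ █ ·
    · · · █ █ █ · ·
    · · · █ █ █ · ·
    · · · █ █ █ · ·
    · · · · █ █ · ·
    · · · · █ · · ·
    · · · · · · · ·
    · · · · · · · ·
    · · · · · · · ·
    · · · · · · · ·
    · · · · · · · ·

Final: [[2,0],[3,0],[4,0],[5,0],[6,0],[2,1],[3,1],[4,1],[5,1],[6,1],[3,2],[4,2],[5,2],[3,3],[4,3],[5,3],[3,4],[4,4],[5,4],[4,5],[5,5],[4,6]]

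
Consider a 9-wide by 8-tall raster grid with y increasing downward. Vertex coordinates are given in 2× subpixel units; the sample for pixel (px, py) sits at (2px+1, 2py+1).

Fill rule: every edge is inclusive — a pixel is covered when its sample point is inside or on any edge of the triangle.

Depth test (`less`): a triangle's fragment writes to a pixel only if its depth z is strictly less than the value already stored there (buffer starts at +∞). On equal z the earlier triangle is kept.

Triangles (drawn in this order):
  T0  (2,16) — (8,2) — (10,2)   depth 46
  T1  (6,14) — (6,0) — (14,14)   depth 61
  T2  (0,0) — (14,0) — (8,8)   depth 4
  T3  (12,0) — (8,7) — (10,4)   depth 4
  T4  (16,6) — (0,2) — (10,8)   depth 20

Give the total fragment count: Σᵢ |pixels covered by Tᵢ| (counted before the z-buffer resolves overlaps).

T0:
  2·area = 28
  edge (2, 16)→(8, 2): d=(6,-14) inclusive
  edge (8, 2)→(10, 2): d=(2,0) inclusive
  edge (10, 2)→(2, 16): d=(-8,14) inclusive
    (4,1)@(9, 3): e=[20,2,6] → █
    (5,1)@(11, 3): e=[48,2,-22] → ·
    (3,2)@(7, 5): e=[4,6,18] → █
    (4,2)@(9, 5): e=[32,6,-10] → ·
    (3,3)@(7, 7): e=[16,10,2] → █
    (4,3)@(9, 7): e=[44,10,-26] → ·
    (2,4)@(5, 9): e=[0,14,14] → █  [on edge]
    (3,4)@(7, 9): e=[28,14,-14] → ·
    (2,5)@(5, 11): e=[12,18,-2] → ·
  covered (4 px):
    · · · · · · · · ·
    · · · · █ · · · ·
    · · · █ · · · · ·
    · · · █ · · · · ·
    · · █ · · · · · ·
    · · · · · · · · ·
    · · · · · · · · ·
    · · · · · · · · ·
T1:
  2·area = 112
  edge (6, 14)→(6, 0): d=(0,-14) inclusive
  edge (6, 0)→(14, 14): d=(8,14) inclusive
  edge (14, 14)→(6, 14): d=(-8,0) inclusive
    (3,1)@(7, 3): e=[14,10,88] → █
    (4,1)@(9, 3): e=[42,-18,88] → ·
    (3,2)@(7, 5): e=[14,26,72] → █
    (4,2)@(9, 5): e=[42,-2,72] → ·
    (3,3)@(7, 7): e=[14,42,56] → █
    (4,3)@(9, 7): e=[42,14,56] → █
    (5,3)@(11, 7): e=[70,-14,56] → ·
    (3,4)@(7, 9): e=[14,58,40] → █
    (5,4)@(11, 9): e=[70,2,40] → █
    (6,4)@(13, 9): e=[98,-26,40] → ·
    (3,5)@(7, 11): e=[14,74,24] → █
    (6,5)@(13, 11): e=[98,-10,24] → ·
  covered (14 px):
    · · · · · · · · ·
    · · · █ · · · · ·
    · · · █ · · · · ·
    · · · █ █ · · · ·
    · · · █ █ █ · · ·
    · · · █ █ █ · · ·
    · · · █ █ █ █ · ·
    · · · · · · · · ·
T2:
  2·area = 112
  edge (0, 0)→(14, 0): d=(14,0) inclusive
  edge (14, 0)→(8, 8): d=(-6,8) inclusive
  edge (8, 8)→(0, 0): d=(-8,-8) inclusive
    (0,0)@(1, 1): e=[14,98,0] → █  [on edge]
    (1,0)@(3, 1): e=[14,82,16] → █
    (2,0)@(5, 1): e=[14,66,32] → █
    (3,0)@(7, 1): e=[14,50,48] → █
    (4,0)@(9, 1): e=[14,34,64] → █
    (5,0)@(11, 1): e=[14,18,80] → █
    (6,0)@(13, 1): e=[14,2,96] → █
    (7,0)@(15, 1): e=[14,-14,112] → ·
    (0,1)@(1, 3): e=[42,86,-16] → ·
    (1,1)@(3, 3): e=[42,70,0] → █  [on edge]
    (6,1)@(13, 3): e=[42,-10,80] → ·
    (1,2)@(3, 5): e=[70,58,-16] → ·
    (2,2)@(5, 5): e=[70,42,0] → █  [on edge]
    (3,3)@(7, 7): e=[98,14,0] → █  [on edge]
    (4,4)@(9, 9): e=[126,-14,0] → ·  [on edge]
    (5,5)@(11, 11): e=[154,-42,0] → ·  [on edge]
    (6,6)@(13, 13): e=[182,-70,0] → ·  [on edge]
    (7,7)@(15, 15): e=[210,-98,0] → ·  [on edge]
  covered (16 px):
    █ █ █ █ █ █ █ · ·
    · █ █ █ █ █ · · ·
    · · █ █ █ · · · ·
    · · · █ · · · · ·
    · · · · · · · · ·
    · · · · · · · · ·
    · · · · · · · · ·
    · · · · · · · · ·
T3:
  2·area = 2  (B↔C swapped to make it positive)
  edge (12, 0)→(10, 4): d=(-2,4) inclusive
  edge (10, 4)→(8, 7): d=(-2,3) inclusive
  edge (8, 7)→(12, 0): d=(4,-7) inclusive
  covered (0 px):
    · · · · · · · · ·
    · · · · · · · · ·
    · · · · · · · · ·
    · · · · · · · · ·
    · · · · · · · · ·
    · · · · · · · · ·
    · · · · · · · · ·
    · · · · · · · · ·
T4:
  2·area = 56  (B↔C swapped to make it positive)
  edge (16, 6)→(10, 8): d=(-6,2) inclusive
  edge (10, 8)→(0, 2): d=(-10,-6) inclusive
  edge (0, 2)→(16, 6): d=(16,4) inclusive
    (1,1)@(3, 3): e=[44,8,4] → █
    (2,1)@(5, 3): e=[40,20,-4] → ·
    (1,2)@(3, 5): e=[32,-12,36] → ·
    (2,2)@(5, 5): e=[28,0,28] → █  [on edge]
    (3,2)@(7, 5): e=[24,12,20] → █
    (4,2)@(9, 5): e=[20,24,12] → █
    (5,2)@(11, 5): e=[16,36,4] → █
    (6,2)@(13, 5): e=[12,48,-4] → ·
    (2,3)@(5, 7): e=[16,-20,60] → ·
    (3,3)@(7, 7): e=[12,-8,52] → ·
    (4,3)@(9, 7): e=[8,4,44] → █
    (6,3)@(13, 7): e=[0,28,28] → █  [on edge]
    (3,4)@(7, 9): e=[0,-28,84] → ·  [on edge]
    (0,5)@(1, 11): e=[0,-84,140] → ·  [on edge]
    (7,5)@(15, 11): e=[-28,0,84] → ·  [on edge]
  covered (8 px):
    · · · · · · · · ·
    · █ · · · · · · ·
    · · █ █ █ █ · · ·
    · · · · █ █ █ · ·
    · · · · · · · · ·
    · · · · · · · · ·
    · · · · · · · · ·
    · · · · · · · · ·

Answer: 42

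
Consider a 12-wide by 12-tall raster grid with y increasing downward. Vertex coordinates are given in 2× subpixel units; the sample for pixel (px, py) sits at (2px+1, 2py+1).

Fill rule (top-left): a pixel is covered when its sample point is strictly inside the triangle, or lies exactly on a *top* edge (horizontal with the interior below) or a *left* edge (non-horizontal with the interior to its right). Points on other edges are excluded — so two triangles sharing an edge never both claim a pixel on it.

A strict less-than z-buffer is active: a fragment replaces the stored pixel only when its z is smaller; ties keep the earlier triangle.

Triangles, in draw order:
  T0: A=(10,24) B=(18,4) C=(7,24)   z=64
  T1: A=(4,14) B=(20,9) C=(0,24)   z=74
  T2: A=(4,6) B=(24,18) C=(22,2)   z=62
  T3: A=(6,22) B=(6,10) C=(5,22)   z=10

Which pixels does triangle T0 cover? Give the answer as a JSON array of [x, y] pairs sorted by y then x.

T0:
  2·area = 60  (B↔C swapped to make it positive)
  edge (10, 24)→(7, 24): d=(-3,0) right/bottom  bias=-1
  edge (7, 24)→(18, 4): d=(11,-20) top-left  bias=+0
  edge (18, 4)→(10, 24): d=(-8,20) right/bottom  bias=-1
    (7,5)@(15, 11): e=[39,17,4] → █
    (8,5)@(17, 11): e=[39,57,-36] → ·
    (7,6)@(15, 13): e=[33,39,-12] → ·
    (6,7)@(13, 15): e=[27,21,12] → █
    (7,7)@(15, 15): e=[27,61,-28] → ·
    (5,8)@(11, 17): e=[21,3,36] → █
    (6,8)@(13, 17): e=[21,43,-4] → ·
    (5,9)@(11, 19): e=[15,25,20] → █
    (6,9)@(13, 19): e=[15,65,-20] → ·
    (4,10)@(9, 21): e=[9,7,44] → █
    (6,10)@(13, 21): e=[9,87,-36] → ·
    (4,11)@(9, 23): e=[3,29,28] → █
  covered (7 px):
    · · · · · · · · · · · ·
    · · · · · · · · · · · ·
    · · · · · · · · · · · ·
    · · · · · · · · · · · ·
    · · · · · · · · · · · ·
    · · · · · · · █ · · · ·
    · · · · · · · · · · · ·
    · · · · · · █ · · · · ·
    · · · · · █ · · · · · ·
    · · · · · █ · · · · · ·
    · · · · █ █ · · · · · ·
    · · · · █ · · · · · · ·
T1:
  2·area = 140
  edge (4, 14)→(20, 9): d=(16,-5) top-left  bias=+0
  edge (20, 9)→(0, 24): d=(-20,15) right/bottom  bias=-1
  edge (0, 24)→(4, 14): d=(4,-10) top-left  bias=+0
    (7,5)@(15, 11): e=[7,35,98] → █
    (8,5)@(17, 11): e=[17,5,118] → █
    (9,5)@(19, 11): e=[27,-25,138] → ·
    (4,6)@(9, 13): e=[9,85,46] → █
    (5,6)@(11, 13): e=[19,55,66] → █
    (6,6)@(13, 13): e=[29,25,86] → █
    (7,6)@(15, 13): e=[39,-5,106] → ·
    (8,6)@(17, 13): e=[49,-35,126] → ·
    (2,7)@(5, 15): e=[21,105,14] → █
    (3,7)@(7, 15): e=[31,75,34] → █
    (6,7)@(13, 15): e=[61,-15,94] → ·
    (1,8)@(3, 17): e=[43,95,2] → █
  covered (17 px):
    · · · · · · · · · · · ·
    · · · · · · · · · · · ·
    · · · · · · · · · · · ·
    · · · · · · · · · · · ·
    · · · · · · · · · · · ·
    · · · · · · · █ █ · · ·
    · · · · █ █ █ · · · · ·
    · · █ █ █ █ · · · · · ·
    · █ █ █ █ · · · · · · ·
    · █ █ · · · · · · · · ·
    · █ · · · · · · · · · ·
    █ · · · · · · · · · · ·
T2:
  2·area = 296  (B↔C swapped to make it positive)
  edge (4, 6)→(22, 2): d=(18,-4) top-left  bias=+0
  edge (22, 2)→(24, 18): d=(2,16) right/bottom  bias=-1
  edge (24, 18)→(4, 6): d=(-20,-12) top-left  bias=+0
    (9,1)@(19, 3): e=[6,50,240] → █
    (10,1)@(21, 3): e=[14,18,264] → █
    (11,1)@(23, 3): e=[22,-14,288] → ·
    (4,2)@(9, 5): e=[2,214,80] → █
    (5,2)@(11, 5): e=[10,182,104] → █
    (6,2)@(13, 5): e=[18,150,128] → █
    (7,2)@(15, 5): e=[26,118,152] → █
    (8,2)@(17, 5): e=[34,86,176] → █
    (11,2)@(23, 5): e=[58,-10,248] → ·
    (3,3)@(7, 7): e=[30,250,16] → █
    (11,3)@(23, 7): e=[94,-6,208] → ·
    (3,4)@(7, 9): e=[66,254,-24] → ·
    (4,4)@(9, 9): e=[74,222,0] → █  [on edge]
    (9,7)@(19, 15): e=[222,74,0] → █  [on edge]
  covered (38 px):
    · · · · · · · · · · · ·
    · · · · · · · · · █ █ ·
    · · · · █ █ █ █ █ █ █ ·
    · · · █ █ █ █ █ █ █ █ ·
    · · · · █ █ █ █ █ █ █ ·
    · · · · · · █ █ █ █ █ █
    · · · · · · · · █ █ █ █
    · · · · · · · · · █ █ █
    · · · · · · · · · · · █
    · · · · · · · · · · · ·
    · · · · · · · · · · · ·
    · · · · · · · · · · · ·
T3:
  2·area = 12  (B↔C swapped to make it positive)
  edge (6, 22)→(5, 22): d=(-1,0) right/bottom  bias=-1
  edge (5, 22)→(6, 10): d=(1,-12) top-left  bias=+0
  edge (6, 10)→(6, 22): d=(0,12) right/bottom  bias=-1
  covered (0 px):
    · · · · · · · · · · · ·
    · · · · · · · · · · · ·
    · · · · · · · · · · · ·
    · · · · · · · · · · · ·
    · · · · · · · · · · · ·
    · · · · · · · · · · · ·
    · · · · · · · · · · · ·
    · · · · · · · · · · · ·
    · · · · · · · · · · · ·
    · · · · · · · · · · · ·
    · · · · · · · · · · · ·
    · · · · · · · · · · · ·

Final: [[7,5],[6,7],[5,8],[5,9],[4,10],[5,10],[4,11]]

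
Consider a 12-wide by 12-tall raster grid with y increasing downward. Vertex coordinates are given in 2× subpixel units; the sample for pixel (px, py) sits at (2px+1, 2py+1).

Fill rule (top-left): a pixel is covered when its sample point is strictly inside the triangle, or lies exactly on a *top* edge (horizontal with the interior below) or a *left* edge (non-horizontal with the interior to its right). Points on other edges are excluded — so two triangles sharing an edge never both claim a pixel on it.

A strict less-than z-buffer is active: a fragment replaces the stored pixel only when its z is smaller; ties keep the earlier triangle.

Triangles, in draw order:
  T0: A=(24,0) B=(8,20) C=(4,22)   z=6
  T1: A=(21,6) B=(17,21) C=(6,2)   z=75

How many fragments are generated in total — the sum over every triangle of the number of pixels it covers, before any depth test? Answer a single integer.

T0:
  2·area = 48
  edge (24, 0)→(8, 20): d=(-16,20) right/bottom  bias=-1
  edge (8, 20)→(4, 22): d=(-4,2) right/bottom  bias=-1
  edge (4, 22)→(24, 0): d=(20,-22) top-left  bias=+0
    (7,5)@(15, 11): e=[4,22,22] → #
    (8,5)@(17, 11): e=[-36,18,66] → ·
    (6,6)@(13, 13): e=[12,18,18] → #
    (7,6)@(15, 13): e=[-28,14,62] → ·
    (5,7)@(11, 15): e=[20,14,14] → #
    (6,7)@(13, 15): e=[-20,10,58] → ·
    (4,8)@(9, 17): e=[28,10,10] → #
    (5,8)@(11, 17): e=[-12,6,54] → ·
    (3,9)@(7, 19): e=[36,6,6] → #
    (4,9)@(9, 19): e=[-4,2,50] → ·
    (2,10)@(5, 21): e=[44,2,2] → #
    (3,10)@(7, 21): e=[4,-2,46] → ·
  covered (6 px):
    · · · · · · · · · · · ·
    · · · · · · · · · · · ·
    · · · · · · · · · · · ·
    · · · · · · · · · · · ·
    · · · · · · · · · · · ·
    · · · · · · · # · · · ·
    · · · · · · # · · · · ·
    · · · · · # · · · · · ·
    · · · · # · · · · · · ·
    · · · # · · · · · · · ·
    · · # · · · · · · · · ·
    · · · · · · · · · · · ·
T1:
  2·area = 241
  edge (21, 6)→(17, 21): d=(-4,15) right/bottom  bias=-1
  edge (17, 21)→(6, 2): d=(-11,-19) top-left  bias=+0
  edge (6, 2)→(21, 6): d=(15,4) right/bottom  bias=-1
    (3,1)@(7, 3): e=[222,8,11] → #
    (4,1)@(9, 3): e=[192,46,3] → #
    (5,1)@(11, 3): e=[162,84,-5] → ·
    (3,2)@(7, 5): e=[214,-14,41] → ·
    (4,2)@(9, 5): e=[184,24,33] → #
    (5,2)@(11, 5): e=[154,62,25] → #
    (6,2)@(13, 5): e=[124,100,17] → #
    (7,2)@(15, 5): e=[94,138,9] → #
    (8,2)@(17, 5): e=[64,176,1] → #
    (9,2)@(19, 5): e=[34,214,-7] → ·
    (4,3)@(9, 7): e=[176,2,63] → #
    (9,3)@(19, 7): e=[26,192,23] → #
    (8,10)@(17, 21): e=[0,0,241] → ·  [on edge]
  covered (31 px):
    · · · · · · · · · · · ·
    · · · # # · · · · · · ·
    · · · · # # # # # · · ·
    · · · · # # # # # # · ·
    · · · · · # # # # # · ·
    · · · · · · # # # # · ·
    · · · · · · # # # # · ·
    · · · · · · · # # · · ·
    · · · · · · · # # · · ·
    · · · · · · · · # · · ·
    · · · · · · · · · · · ·
    · · · · · · · · · · · ·

Final: 37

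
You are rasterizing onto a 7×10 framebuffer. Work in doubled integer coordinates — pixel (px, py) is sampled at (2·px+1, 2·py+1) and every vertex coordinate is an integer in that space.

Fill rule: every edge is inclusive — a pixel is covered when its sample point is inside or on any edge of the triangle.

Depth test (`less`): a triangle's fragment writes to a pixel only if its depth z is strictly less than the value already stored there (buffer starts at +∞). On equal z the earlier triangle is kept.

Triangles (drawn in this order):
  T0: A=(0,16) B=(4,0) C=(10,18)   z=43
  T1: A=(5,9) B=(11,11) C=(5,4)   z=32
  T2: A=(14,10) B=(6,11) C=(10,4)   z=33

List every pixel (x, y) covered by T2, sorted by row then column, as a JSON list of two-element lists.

T0:
  2·area = 168
  edge (0, 16)→(4, 0): d=(4,-16) inclusive
  edge (4, 0)→(10, 18): d=(6,18) inclusive
  edge (10, 18)→(0, 16): d=(-10,-2) inclusive
    (2,1)@(5, 3): e=[28,0,140] → #  [on edge]
    (3,1)@(7, 3): e=[60,-36,144] → ·
    (1,2)@(3, 5): e=[4,48,116] → #
    (3,2)@(7, 5): e=[68,-24,124] → ·
    (1,3)@(3, 7): e=[12,60,96] → #
    (3,3)@(7, 7): e=[76,-12,104] → ·
    (1,4)@(3, 9): e=[20,72,76] → #
    (3,4)@(7, 9): e=[84,0,84] → #  [on edge]
    (4,4)@(9, 9): e=[116,-36,88] → ·
    (1,5)@(3, 11): e=[28,84,56] → #
    (4,5)@(9, 11): e=[124,-24,68] → ·
    (0,6)@(1, 13): e=[4,132,32] → #
    (4,7)@(9, 15): e=[140,0,28] → #  [on edge]
    (2,8)@(5, 17): e=[84,84,0] → #  [on edge]
  covered (23 px):
    · · · · · · ·
    · · # · · · ·
    · # # · · · ·
    · # # · · · ·
    · # # # · · ·
    · # # # · · ·
    # # # # · · ·
    # # # # # · ·
    · · # # # · ·
    · · · · · · ·
T1:
  2·area = 30  (B↔C swapped to make it positive)
  edge (5, 9)→(5, 4): d=(0,-5) inclusive
  edge (5, 4)→(11, 11): d=(6,7) inclusive
  edge (11, 11)→(5, 9): d=(-6,-2) inclusive
    (2,0)@(5, 1): e=[0,-18,48] → ·  [on edge]
    (2,1)@(5, 3): e=[0,-6,36] → ·  [on edge]
    (2,2)@(5, 5): e=[0,6,24] → #  [on edge]
    (3,2)@(7, 5): e=[10,-8,28] → ·
    (2,3)@(5, 7): e=[0,18,12] → #  [on edge]
    (3,3)@(7, 7): e=[10,4,16] → #
    (4,3)@(9, 7): e=[20,-10,20] → ·
    (2,4)@(5, 9): e=[0,30,0] → #  [on edge]
    (4,4)@(9, 9): e=[20,2,8] → #
    (5,4)@(11, 9): e=[30,-12,12] → ·
    (2,5)@(5, 11): e=[0,42,-12] → ·  [on edge]
    (3,5)@(7, 11): e=[10,28,-8] → ·
    (5,5)@(11, 11): e=[30,0,0] → #  [on edge]
    (2,6)@(5, 13): e=[0,54,-24] → ·  [on edge]
    (2,7)@(5, 15): e=[0,66,-36] → ·  [on edge]
    (2,8)@(5, 17): e=[0,78,-48] → ·  [on edge]
    (2,9)@(5, 19): e=[0,90,-60] → ·  [on edge]
  covered (7 px):
    · · · · · · ·
    · · · · · · ·
    · · # · · · ·
    · · # # · · ·
    · · # # # · ·
    · · · · · # ·
    · · · · · · ·
    · · · · · · ·
    · · · · · · ·
    · · · · · · ·
T2:
  2·area = 52
  edge (14, 10)→(6, 11): d=(-8,1) inclusive
  edge (6, 11)→(10, 4): d=(4,-7) inclusive
  edge (10, 4)→(14, 10): d=(4,6) inclusive
    (4,3)@(9, 7): e=[29,5,18] → #
    (5,3)@(11, 7): e=[27,19,6] → #
    (6,3)@(13, 7): e=[25,33,-6] → ·
    (4,4)@(9, 9): e=[13,13,26] → #
    (6,4)@(13, 9): e=[9,41,2] → #
    (4,5)@(9, 11): e=[-3,21,34] → ·
    (5,5)@(11, 11): e=[-5,35,22] → ·
    (6,5)@(13, 11): e=[-7,49,10] → ·
  covered (5 px):
    · · · · · · ·
    · · · · · · ·
    · · · · · · ·
    · · · · # # ·
    · · · · # # #
    · · · · · · ·
    · · · · · · ·
    · · · · · · ·
    · · · · · · ·
    · · · · · · ·

Answer: [[4,3],[5,3],[4,4],[5,4],[6,4]]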